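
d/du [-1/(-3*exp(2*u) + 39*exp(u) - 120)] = (13 - 2*exp(u))*exp(u)/(3*(exp(2*u) - 13*exp(u) + 40)^2)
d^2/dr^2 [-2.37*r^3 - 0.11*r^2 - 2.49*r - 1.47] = -14.22*r - 0.22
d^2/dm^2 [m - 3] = 0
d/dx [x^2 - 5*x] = 2*x - 5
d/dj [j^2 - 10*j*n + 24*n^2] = 2*j - 10*n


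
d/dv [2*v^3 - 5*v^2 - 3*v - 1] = 6*v^2 - 10*v - 3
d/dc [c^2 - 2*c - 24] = 2*c - 2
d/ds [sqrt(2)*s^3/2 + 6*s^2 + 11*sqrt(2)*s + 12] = 3*sqrt(2)*s^2/2 + 12*s + 11*sqrt(2)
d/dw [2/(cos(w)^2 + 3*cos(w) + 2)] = 2*(2*cos(w) + 3)*sin(w)/(cos(w)^2 + 3*cos(w) + 2)^2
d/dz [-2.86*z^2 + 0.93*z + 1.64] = 0.93 - 5.72*z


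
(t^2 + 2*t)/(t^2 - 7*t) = (t + 2)/(t - 7)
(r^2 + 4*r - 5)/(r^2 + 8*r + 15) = (r - 1)/(r + 3)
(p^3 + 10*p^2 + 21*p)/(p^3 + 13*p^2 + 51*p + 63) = p/(p + 3)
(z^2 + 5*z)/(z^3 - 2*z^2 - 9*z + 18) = z*(z + 5)/(z^3 - 2*z^2 - 9*z + 18)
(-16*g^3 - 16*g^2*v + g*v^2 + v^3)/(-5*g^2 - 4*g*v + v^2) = (-16*g^2 + v^2)/(-5*g + v)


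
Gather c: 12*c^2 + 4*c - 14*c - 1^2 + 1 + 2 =12*c^2 - 10*c + 2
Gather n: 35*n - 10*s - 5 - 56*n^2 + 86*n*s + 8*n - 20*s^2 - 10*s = -56*n^2 + n*(86*s + 43) - 20*s^2 - 20*s - 5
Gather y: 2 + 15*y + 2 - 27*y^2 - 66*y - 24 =-27*y^2 - 51*y - 20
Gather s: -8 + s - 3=s - 11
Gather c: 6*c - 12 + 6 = 6*c - 6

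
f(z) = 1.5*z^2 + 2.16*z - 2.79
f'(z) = 3.0*z + 2.16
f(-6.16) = 40.82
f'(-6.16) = -16.32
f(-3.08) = 4.79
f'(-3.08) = -7.08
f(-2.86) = 3.30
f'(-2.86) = -6.42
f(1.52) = 3.96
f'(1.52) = 6.72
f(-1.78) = -1.88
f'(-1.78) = -3.18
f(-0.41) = -3.42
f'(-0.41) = 0.93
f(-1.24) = -3.16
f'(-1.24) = -1.56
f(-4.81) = 21.52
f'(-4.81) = -12.27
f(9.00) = 138.15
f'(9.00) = 29.16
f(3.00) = 17.19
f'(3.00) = 11.16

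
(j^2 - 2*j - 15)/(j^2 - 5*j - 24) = (j - 5)/(j - 8)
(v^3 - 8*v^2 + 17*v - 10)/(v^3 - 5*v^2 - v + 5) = (v - 2)/(v + 1)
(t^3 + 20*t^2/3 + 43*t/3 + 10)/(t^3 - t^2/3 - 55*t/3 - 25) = (t + 2)/(t - 5)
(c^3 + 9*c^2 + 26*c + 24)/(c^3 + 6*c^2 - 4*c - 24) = (c^2 + 7*c + 12)/(c^2 + 4*c - 12)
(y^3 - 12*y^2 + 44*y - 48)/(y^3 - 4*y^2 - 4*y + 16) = (y - 6)/(y + 2)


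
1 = 1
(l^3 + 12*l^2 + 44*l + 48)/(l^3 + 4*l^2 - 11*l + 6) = (l^2 + 6*l + 8)/(l^2 - 2*l + 1)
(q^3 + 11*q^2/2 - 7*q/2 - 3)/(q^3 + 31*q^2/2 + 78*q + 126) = (2*q^2 - q - 1)/(2*q^2 + 19*q + 42)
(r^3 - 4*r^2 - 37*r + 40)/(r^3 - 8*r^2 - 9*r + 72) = (r^2 + 4*r - 5)/(r^2 - 9)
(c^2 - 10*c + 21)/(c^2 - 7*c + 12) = (c - 7)/(c - 4)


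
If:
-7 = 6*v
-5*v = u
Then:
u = 35/6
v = -7/6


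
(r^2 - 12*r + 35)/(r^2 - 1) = (r^2 - 12*r + 35)/(r^2 - 1)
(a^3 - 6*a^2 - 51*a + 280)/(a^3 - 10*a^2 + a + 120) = (a + 7)/(a + 3)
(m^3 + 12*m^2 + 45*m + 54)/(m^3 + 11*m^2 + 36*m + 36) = (m + 3)/(m + 2)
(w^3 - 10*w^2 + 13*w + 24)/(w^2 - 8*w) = w - 2 - 3/w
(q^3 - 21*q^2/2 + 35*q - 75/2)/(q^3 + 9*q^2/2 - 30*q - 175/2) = (2*q^2 - 11*q + 15)/(2*q^2 + 19*q + 35)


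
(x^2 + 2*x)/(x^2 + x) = (x + 2)/(x + 1)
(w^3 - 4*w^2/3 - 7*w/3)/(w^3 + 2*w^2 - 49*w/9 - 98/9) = 3*w*(w + 1)/(3*w^2 + 13*w + 14)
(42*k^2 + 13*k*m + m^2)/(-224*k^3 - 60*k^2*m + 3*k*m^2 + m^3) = (-6*k - m)/(32*k^2 + 4*k*m - m^2)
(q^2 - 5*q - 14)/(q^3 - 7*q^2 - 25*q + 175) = (q + 2)/(q^2 - 25)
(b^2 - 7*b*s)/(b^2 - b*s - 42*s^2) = b/(b + 6*s)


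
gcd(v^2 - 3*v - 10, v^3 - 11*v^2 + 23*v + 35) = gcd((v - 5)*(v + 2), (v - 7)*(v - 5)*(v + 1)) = v - 5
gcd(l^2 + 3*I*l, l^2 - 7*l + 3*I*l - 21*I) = l + 3*I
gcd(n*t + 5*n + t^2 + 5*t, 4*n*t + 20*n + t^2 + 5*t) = t + 5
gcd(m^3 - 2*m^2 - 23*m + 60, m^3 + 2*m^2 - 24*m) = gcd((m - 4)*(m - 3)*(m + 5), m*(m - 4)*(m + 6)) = m - 4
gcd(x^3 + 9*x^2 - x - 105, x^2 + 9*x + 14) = x + 7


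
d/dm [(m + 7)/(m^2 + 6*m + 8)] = (m^2 + 6*m - 2*(m + 3)*(m + 7) + 8)/(m^2 + 6*m + 8)^2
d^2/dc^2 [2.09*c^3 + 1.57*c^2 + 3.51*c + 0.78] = 12.54*c + 3.14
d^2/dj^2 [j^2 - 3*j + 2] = 2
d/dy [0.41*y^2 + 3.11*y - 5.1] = 0.82*y + 3.11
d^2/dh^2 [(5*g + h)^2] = 2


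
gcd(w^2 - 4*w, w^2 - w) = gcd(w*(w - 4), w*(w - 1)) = w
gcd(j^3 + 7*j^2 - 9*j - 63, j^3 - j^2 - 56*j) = j + 7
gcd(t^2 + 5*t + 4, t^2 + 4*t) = t + 4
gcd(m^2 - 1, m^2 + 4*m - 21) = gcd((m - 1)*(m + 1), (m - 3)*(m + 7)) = 1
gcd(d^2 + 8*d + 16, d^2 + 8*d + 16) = d^2 + 8*d + 16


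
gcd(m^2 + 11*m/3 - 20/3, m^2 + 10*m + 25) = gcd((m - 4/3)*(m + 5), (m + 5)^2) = m + 5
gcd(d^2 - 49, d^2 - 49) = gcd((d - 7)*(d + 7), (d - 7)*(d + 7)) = d^2 - 49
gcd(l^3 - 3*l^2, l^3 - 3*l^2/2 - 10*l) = l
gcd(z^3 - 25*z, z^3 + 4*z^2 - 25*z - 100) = z^2 - 25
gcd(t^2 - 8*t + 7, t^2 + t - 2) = t - 1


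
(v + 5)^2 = v^2 + 10*v + 25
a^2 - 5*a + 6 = (a - 3)*(a - 2)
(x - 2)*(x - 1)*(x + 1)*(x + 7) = x^4 + 5*x^3 - 15*x^2 - 5*x + 14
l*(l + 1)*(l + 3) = l^3 + 4*l^2 + 3*l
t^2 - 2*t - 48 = (t - 8)*(t + 6)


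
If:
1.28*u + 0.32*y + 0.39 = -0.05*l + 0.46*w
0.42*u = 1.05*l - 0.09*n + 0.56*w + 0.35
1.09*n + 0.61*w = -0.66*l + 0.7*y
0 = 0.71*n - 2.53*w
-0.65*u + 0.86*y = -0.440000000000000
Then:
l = -0.38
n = -0.15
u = -0.15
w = -0.04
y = -0.62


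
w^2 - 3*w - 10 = (w - 5)*(w + 2)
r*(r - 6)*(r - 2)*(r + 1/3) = r^4 - 23*r^3/3 + 28*r^2/3 + 4*r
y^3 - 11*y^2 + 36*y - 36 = (y - 6)*(y - 3)*(y - 2)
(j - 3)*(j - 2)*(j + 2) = j^3 - 3*j^2 - 4*j + 12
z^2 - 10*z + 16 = (z - 8)*(z - 2)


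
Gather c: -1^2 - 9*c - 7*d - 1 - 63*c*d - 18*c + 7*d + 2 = c*(-63*d - 27)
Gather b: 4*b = 4*b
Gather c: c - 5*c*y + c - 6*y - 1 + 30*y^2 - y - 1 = c*(2 - 5*y) + 30*y^2 - 7*y - 2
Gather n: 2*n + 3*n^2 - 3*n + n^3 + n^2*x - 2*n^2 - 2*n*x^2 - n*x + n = n^3 + n^2*(x + 1) + n*(-2*x^2 - x)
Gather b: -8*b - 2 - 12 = -8*b - 14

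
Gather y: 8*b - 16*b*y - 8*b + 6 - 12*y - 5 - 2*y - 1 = y*(-16*b - 14)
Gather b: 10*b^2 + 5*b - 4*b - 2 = 10*b^2 + b - 2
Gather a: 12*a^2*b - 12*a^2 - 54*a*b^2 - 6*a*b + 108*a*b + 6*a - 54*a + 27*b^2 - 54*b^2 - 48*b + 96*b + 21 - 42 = a^2*(12*b - 12) + a*(-54*b^2 + 102*b - 48) - 27*b^2 + 48*b - 21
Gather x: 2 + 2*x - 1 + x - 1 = 3*x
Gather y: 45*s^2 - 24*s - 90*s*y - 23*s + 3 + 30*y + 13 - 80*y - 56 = 45*s^2 - 47*s + y*(-90*s - 50) - 40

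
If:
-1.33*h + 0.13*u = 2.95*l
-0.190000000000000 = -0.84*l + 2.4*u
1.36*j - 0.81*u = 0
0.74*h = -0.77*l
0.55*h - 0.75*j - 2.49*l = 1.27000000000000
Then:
No Solution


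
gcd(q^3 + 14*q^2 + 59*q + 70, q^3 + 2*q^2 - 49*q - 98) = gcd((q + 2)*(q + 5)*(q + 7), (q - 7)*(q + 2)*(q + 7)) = q^2 + 9*q + 14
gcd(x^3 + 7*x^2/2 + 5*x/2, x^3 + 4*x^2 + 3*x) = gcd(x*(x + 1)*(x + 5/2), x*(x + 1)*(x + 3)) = x^2 + x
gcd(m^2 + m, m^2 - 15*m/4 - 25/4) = 1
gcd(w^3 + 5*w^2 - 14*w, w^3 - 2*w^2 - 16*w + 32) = w - 2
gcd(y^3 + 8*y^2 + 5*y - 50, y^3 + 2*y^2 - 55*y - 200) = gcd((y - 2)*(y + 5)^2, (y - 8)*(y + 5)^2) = y^2 + 10*y + 25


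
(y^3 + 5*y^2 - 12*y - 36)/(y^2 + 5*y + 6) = (y^2 + 3*y - 18)/(y + 3)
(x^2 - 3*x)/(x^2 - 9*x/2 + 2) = 2*x*(x - 3)/(2*x^2 - 9*x + 4)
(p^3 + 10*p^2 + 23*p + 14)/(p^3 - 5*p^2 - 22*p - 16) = (p + 7)/(p - 8)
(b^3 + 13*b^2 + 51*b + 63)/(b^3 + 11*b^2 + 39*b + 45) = (b + 7)/(b + 5)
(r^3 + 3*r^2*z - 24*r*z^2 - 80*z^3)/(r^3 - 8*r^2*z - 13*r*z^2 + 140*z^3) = (-r - 4*z)/(-r + 7*z)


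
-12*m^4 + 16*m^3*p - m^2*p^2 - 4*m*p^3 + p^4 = (-3*m + p)*(-2*m + p)*(-m + p)*(2*m + p)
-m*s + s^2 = s*(-m + s)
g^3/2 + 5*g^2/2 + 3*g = g*(g/2 + 1)*(g + 3)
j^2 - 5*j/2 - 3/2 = (j - 3)*(j + 1/2)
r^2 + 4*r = r*(r + 4)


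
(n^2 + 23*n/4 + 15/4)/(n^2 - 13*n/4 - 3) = (n + 5)/(n - 4)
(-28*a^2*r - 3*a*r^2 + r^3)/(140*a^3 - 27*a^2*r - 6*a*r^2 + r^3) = r*(4*a + r)/(-20*a^2 + a*r + r^2)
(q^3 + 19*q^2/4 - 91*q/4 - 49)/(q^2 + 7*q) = q - 9/4 - 7/q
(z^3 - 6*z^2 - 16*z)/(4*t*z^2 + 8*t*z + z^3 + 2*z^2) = (z - 8)/(4*t + z)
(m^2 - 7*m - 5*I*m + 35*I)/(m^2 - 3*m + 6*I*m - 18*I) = (m^2 + m*(-7 - 5*I) + 35*I)/(m^2 + m*(-3 + 6*I) - 18*I)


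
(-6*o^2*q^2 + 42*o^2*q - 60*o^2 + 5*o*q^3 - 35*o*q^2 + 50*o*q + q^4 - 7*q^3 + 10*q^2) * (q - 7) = -6*o^2*q^3 + 84*o^2*q^2 - 354*o^2*q + 420*o^2 + 5*o*q^4 - 70*o*q^3 + 295*o*q^2 - 350*o*q + q^5 - 14*q^4 + 59*q^3 - 70*q^2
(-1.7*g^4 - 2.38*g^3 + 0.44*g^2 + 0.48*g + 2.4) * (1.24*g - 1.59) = -2.108*g^5 - 0.2482*g^4 + 4.3298*g^3 - 0.1044*g^2 + 2.2128*g - 3.816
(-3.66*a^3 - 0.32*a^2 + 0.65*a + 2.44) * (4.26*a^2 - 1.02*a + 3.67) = -15.5916*a^5 + 2.37*a^4 - 10.3368*a^3 + 8.557*a^2 - 0.1033*a + 8.9548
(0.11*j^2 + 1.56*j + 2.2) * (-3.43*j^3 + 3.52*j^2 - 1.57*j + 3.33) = -0.3773*j^5 - 4.9636*j^4 - 2.2275*j^3 + 5.6611*j^2 + 1.7408*j + 7.326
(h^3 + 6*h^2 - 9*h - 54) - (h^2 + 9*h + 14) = h^3 + 5*h^2 - 18*h - 68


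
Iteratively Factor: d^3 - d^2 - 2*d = (d + 1)*(d^2 - 2*d) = d*(d + 1)*(d - 2)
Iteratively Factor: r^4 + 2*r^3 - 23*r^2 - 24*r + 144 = (r + 4)*(r^3 - 2*r^2 - 15*r + 36) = (r - 3)*(r + 4)*(r^2 + r - 12) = (r - 3)*(r + 4)^2*(r - 3)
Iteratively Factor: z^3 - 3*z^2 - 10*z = (z - 5)*(z^2 + 2*z) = z*(z - 5)*(z + 2)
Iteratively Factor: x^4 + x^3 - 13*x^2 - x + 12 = (x - 1)*(x^3 + 2*x^2 - 11*x - 12) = (x - 3)*(x - 1)*(x^2 + 5*x + 4) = (x - 3)*(x - 1)*(x + 1)*(x + 4)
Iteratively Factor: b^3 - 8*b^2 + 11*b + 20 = (b + 1)*(b^2 - 9*b + 20) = (b - 4)*(b + 1)*(b - 5)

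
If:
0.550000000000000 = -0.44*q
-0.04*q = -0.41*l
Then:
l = -0.12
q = -1.25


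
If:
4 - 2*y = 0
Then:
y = 2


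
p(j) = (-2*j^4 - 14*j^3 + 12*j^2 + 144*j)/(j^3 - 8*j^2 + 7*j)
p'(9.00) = 46.03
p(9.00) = -146.25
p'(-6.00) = -0.40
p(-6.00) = 0.00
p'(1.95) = 31.33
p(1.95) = -20.71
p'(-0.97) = 7.01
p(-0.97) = 7.71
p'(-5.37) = -0.18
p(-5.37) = -0.18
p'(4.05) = 22.42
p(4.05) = 18.88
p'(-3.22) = 1.14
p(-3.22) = 0.63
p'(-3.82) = 0.63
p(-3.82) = 0.10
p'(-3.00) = 1.36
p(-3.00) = 0.90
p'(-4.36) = 0.29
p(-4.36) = -0.14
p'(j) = (-3*j^2 + 16*j - 7)*(-2*j^4 - 14*j^3 + 12*j^2 + 144*j)/(j^3 - 8*j^2 + 7*j)^2 + (-8*j^3 - 42*j^2 + 24*j + 144)/(j^3 - 8*j^2 + 7*j) = 2*(-j^4 + 16*j^3 + 29*j^2 - 242*j + 618)/(j^4 - 16*j^3 + 78*j^2 - 112*j + 49)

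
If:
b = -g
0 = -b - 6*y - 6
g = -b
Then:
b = -6*y - 6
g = 6*y + 6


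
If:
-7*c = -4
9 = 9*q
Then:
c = 4/7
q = 1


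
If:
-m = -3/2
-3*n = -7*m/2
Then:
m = 3/2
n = 7/4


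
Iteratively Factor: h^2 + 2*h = (h)*(h + 2)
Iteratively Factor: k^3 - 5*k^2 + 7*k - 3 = (k - 3)*(k^2 - 2*k + 1) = (k - 3)*(k - 1)*(k - 1)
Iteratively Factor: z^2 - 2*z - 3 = (z + 1)*(z - 3)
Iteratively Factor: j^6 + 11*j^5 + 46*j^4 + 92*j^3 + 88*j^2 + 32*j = (j + 1)*(j^5 + 10*j^4 + 36*j^3 + 56*j^2 + 32*j) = (j + 1)*(j + 4)*(j^4 + 6*j^3 + 12*j^2 + 8*j) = (j + 1)*(j + 2)*(j + 4)*(j^3 + 4*j^2 + 4*j) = (j + 1)*(j + 2)^2*(j + 4)*(j^2 + 2*j) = (j + 1)*(j + 2)^3*(j + 4)*(j)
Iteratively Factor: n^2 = (n)*(n)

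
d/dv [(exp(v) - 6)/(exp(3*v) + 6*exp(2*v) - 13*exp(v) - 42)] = (-(exp(v) - 6)*(3*exp(2*v) + 12*exp(v) - 13) + exp(3*v) + 6*exp(2*v) - 13*exp(v) - 42)*exp(v)/(exp(3*v) + 6*exp(2*v) - 13*exp(v) - 42)^2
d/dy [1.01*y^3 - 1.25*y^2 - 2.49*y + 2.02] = 3.03*y^2 - 2.5*y - 2.49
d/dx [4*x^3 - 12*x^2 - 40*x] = 12*x^2 - 24*x - 40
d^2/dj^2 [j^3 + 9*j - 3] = 6*j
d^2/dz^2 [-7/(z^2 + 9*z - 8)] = 14*(z^2 + 9*z - (2*z + 9)^2 - 8)/(z^2 + 9*z - 8)^3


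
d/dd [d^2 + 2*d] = 2*d + 2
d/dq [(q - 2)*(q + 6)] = 2*q + 4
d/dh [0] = 0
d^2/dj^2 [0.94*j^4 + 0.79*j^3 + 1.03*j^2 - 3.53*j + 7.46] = 11.28*j^2 + 4.74*j + 2.06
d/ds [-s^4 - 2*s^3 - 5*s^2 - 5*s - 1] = -4*s^3 - 6*s^2 - 10*s - 5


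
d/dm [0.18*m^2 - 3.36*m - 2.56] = 0.36*m - 3.36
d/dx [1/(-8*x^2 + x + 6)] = (16*x - 1)/(-8*x^2 + x + 6)^2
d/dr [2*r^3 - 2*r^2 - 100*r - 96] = 6*r^2 - 4*r - 100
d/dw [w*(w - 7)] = 2*w - 7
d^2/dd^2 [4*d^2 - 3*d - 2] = 8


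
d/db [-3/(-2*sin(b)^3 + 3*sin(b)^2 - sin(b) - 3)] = 3*(-6*sin(b)^2 + 6*sin(b) - 1)*cos(b)/(2*sin(b)^3 - 3*sin(b)^2 + sin(b) + 3)^2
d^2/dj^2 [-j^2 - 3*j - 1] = -2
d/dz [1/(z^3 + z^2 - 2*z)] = (-3*z^2 - 2*z + 2)/(z^2*(z^2 + z - 2)^2)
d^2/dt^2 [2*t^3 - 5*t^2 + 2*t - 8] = 12*t - 10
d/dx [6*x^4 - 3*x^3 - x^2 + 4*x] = 24*x^3 - 9*x^2 - 2*x + 4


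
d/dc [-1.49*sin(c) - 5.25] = -1.49*cos(c)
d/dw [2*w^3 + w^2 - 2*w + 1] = 6*w^2 + 2*w - 2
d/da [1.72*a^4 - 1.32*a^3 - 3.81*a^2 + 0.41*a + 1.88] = 6.88*a^3 - 3.96*a^2 - 7.62*a + 0.41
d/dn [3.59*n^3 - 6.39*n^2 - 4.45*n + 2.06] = 10.77*n^2 - 12.78*n - 4.45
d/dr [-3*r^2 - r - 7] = -6*r - 1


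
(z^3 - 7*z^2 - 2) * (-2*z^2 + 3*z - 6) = -2*z^5 + 17*z^4 - 27*z^3 + 46*z^2 - 6*z + 12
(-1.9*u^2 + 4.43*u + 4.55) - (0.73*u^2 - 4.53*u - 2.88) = -2.63*u^2 + 8.96*u + 7.43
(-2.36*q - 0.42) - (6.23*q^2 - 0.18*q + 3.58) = -6.23*q^2 - 2.18*q - 4.0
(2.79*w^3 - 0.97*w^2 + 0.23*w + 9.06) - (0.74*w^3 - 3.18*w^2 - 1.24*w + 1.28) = 2.05*w^3 + 2.21*w^2 + 1.47*w + 7.78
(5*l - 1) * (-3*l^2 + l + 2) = -15*l^3 + 8*l^2 + 9*l - 2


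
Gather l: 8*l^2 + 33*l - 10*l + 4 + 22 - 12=8*l^2 + 23*l + 14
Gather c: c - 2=c - 2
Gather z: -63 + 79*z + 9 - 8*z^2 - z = -8*z^2 + 78*z - 54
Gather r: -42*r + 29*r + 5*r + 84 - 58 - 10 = 16 - 8*r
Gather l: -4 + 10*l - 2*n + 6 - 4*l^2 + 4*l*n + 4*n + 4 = -4*l^2 + l*(4*n + 10) + 2*n + 6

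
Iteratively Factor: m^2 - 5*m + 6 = (m - 3)*(m - 2)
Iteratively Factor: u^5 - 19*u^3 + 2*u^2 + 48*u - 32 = (u - 4)*(u^4 + 4*u^3 - 3*u^2 - 10*u + 8) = (u - 4)*(u + 2)*(u^3 + 2*u^2 - 7*u + 4) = (u - 4)*(u - 1)*(u + 2)*(u^2 + 3*u - 4) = (u - 4)*(u - 1)*(u + 2)*(u + 4)*(u - 1)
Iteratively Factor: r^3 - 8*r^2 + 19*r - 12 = (r - 3)*(r^2 - 5*r + 4) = (r - 4)*(r - 3)*(r - 1)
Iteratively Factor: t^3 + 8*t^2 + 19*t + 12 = (t + 1)*(t^2 + 7*t + 12) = (t + 1)*(t + 4)*(t + 3)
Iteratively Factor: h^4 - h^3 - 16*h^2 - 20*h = (h - 5)*(h^3 + 4*h^2 + 4*h) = (h - 5)*(h + 2)*(h^2 + 2*h) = h*(h - 5)*(h + 2)*(h + 2)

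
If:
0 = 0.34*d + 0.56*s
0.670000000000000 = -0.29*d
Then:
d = -2.31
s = 1.40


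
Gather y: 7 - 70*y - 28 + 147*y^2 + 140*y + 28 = 147*y^2 + 70*y + 7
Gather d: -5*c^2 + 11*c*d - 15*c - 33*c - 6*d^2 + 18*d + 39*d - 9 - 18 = -5*c^2 - 48*c - 6*d^2 + d*(11*c + 57) - 27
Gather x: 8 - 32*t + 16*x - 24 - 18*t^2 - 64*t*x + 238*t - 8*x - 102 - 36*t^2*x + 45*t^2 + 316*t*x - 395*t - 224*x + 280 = 27*t^2 - 189*t + x*(-36*t^2 + 252*t - 216) + 162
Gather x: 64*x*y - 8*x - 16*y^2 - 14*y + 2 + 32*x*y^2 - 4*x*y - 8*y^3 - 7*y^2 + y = x*(32*y^2 + 60*y - 8) - 8*y^3 - 23*y^2 - 13*y + 2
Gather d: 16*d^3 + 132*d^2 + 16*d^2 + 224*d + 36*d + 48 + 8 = 16*d^3 + 148*d^2 + 260*d + 56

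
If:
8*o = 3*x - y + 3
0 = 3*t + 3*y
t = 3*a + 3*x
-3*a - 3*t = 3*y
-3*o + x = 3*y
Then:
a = 0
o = 15/31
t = 27/62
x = 9/62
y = -27/62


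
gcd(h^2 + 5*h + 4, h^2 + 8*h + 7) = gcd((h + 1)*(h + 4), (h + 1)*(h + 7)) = h + 1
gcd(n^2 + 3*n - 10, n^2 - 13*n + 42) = 1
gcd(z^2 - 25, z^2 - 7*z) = 1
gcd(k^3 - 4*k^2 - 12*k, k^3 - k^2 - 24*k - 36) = k^2 - 4*k - 12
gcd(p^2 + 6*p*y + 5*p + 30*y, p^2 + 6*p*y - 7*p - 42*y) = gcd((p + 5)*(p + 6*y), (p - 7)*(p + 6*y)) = p + 6*y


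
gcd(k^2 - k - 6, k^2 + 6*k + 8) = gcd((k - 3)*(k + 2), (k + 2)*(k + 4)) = k + 2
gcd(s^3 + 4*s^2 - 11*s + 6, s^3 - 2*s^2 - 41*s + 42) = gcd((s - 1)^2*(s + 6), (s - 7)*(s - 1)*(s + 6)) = s^2 + 5*s - 6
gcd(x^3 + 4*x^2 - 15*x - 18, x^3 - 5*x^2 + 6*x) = x - 3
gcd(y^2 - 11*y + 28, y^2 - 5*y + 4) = y - 4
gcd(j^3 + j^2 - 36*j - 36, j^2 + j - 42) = j - 6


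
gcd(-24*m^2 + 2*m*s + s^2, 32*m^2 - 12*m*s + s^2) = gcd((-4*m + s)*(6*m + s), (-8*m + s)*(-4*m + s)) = -4*m + s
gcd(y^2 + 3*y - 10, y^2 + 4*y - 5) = y + 5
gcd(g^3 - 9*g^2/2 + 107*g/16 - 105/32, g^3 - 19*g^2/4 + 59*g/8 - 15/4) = g^2 - 11*g/4 + 15/8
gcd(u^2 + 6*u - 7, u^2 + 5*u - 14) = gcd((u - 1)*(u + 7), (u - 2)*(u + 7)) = u + 7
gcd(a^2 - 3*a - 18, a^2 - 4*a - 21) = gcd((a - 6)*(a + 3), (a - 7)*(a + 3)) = a + 3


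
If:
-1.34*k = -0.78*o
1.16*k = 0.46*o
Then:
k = 0.00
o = 0.00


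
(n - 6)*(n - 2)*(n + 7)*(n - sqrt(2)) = n^4 - sqrt(2)*n^3 - n^3 - 44*n^2 + sqrt(2)*n^2 + 44*sqrt(2)*n + 84*n - 84*sqrt(2)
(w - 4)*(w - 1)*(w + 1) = w^3 - 4*w^2 - w + 4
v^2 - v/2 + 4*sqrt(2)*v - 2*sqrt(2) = (v - 1/2)*(v + 4*sqrt(2))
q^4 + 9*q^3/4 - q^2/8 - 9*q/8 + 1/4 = (q - 1/2)*(q - 1/4)*(q + 1)*(q + 2)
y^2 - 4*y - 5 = (y - 5)*(y + 1)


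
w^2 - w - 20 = (w - 5)*(w + 4)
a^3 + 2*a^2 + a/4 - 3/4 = (a - 1/2)*(a + 1)*(a + 3/2)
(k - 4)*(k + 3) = k^2 - k - 12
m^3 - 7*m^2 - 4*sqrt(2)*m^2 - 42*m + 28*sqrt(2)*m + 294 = (m - 7)*(m - 7*sqrt(2))*(m + 3*sqrt(2))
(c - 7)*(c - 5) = c^2 - 12*c + 35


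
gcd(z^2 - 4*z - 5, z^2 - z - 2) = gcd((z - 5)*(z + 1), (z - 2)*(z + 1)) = z + 1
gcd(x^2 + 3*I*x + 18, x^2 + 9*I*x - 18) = x + 6*I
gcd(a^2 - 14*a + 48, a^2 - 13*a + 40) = a - 8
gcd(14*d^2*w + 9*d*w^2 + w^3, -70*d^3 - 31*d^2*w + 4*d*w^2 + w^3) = 14*d^2 + 9*d*w + w^2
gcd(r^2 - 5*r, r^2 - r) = r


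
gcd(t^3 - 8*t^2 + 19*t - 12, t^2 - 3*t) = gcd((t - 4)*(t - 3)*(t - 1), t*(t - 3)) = t - 3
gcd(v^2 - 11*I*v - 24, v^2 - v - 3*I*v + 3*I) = v - 3*I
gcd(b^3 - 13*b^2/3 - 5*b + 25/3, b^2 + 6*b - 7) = b - 1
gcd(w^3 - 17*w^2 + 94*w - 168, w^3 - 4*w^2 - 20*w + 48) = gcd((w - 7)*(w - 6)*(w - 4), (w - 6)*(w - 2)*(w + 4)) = w - 6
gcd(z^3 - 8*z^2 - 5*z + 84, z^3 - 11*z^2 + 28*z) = z^2 - 11*z + 28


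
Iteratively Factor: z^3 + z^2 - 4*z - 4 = (z + 2)*(z^2 - z - 2) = (z - 2)*(z + 2)*(z + 1)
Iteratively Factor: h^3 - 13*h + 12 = (h - 1)*(h^2 + h - 12) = (h - 3)*(h - 1)*(h + 4)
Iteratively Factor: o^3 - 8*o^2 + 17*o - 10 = (o - 1)*(o^2 - 7*o + 10) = (o - 2)*(o - 1)*(o - 5)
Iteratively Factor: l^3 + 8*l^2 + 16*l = (l + 4)*(l^2 + 4*l) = l*(l + 4)*(l + 4)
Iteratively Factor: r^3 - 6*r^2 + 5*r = (r - 1)*(r^2 - 5*r) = r*(r - 1)*(r - 5)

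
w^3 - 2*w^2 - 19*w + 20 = (w - 5)*(w - 1)*(w + 4)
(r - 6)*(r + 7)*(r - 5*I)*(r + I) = r^4 + r^3 - 4*I*r^3 - 37*r^2 - 4*I*r^2 + 5*r + 168*I*r - 210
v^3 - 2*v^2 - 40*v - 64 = (v - 8)*(v + 2)*(v + 4)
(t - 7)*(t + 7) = t^2 - 49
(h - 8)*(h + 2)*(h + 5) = h^3 - h^2 - 46*h - 80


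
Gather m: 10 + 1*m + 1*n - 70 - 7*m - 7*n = -6*m - 6*n - 60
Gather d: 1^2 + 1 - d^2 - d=-d^2 - d + 2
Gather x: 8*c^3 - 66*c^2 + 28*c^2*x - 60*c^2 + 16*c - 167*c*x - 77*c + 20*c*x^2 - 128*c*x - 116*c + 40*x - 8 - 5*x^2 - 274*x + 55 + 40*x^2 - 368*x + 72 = 8*c^3 - 126*c^2 - 177*c + x^2*(20*c + 35) + x*(28*c^2 - 295*c - 602) + 119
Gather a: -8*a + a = -7*a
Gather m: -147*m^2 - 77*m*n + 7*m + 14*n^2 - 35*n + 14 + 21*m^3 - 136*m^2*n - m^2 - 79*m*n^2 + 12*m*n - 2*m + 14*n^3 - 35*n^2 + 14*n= 21*m^3 + m^2*(-136*n - 148) + m*(-79*n^2 - 65*n + 5) + 14*n^3 - 21*n^2 - 21*n + 14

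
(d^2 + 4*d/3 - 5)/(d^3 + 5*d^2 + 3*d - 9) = (d - 5/3)/(d^2 + 2*d - 3)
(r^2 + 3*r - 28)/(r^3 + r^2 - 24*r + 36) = (r^2 + 3*r - 28)/(r^3 + r^2 - 24*r + 36)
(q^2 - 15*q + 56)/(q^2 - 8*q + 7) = (q - 8)/(q - 1)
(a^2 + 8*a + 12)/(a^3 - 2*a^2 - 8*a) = (a + 6)/(a*(a - 4))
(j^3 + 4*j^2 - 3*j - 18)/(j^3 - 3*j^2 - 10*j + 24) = (j + 3)/(j - 4)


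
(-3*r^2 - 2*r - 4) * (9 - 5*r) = 15*r^3 - 17*r^2 + 2*r - 36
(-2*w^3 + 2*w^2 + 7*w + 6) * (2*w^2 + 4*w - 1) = -4*w^5 - 4*w^4 + 24*w^3 + 38*w^2 + 17*w - 6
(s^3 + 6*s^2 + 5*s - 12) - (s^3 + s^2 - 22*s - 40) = 5*s^2 + 27*s + 28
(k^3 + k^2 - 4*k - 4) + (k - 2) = k^3 + k^2 - 3*k - 6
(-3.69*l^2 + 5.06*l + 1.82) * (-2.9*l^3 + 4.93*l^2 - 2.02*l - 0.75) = 10.701*l^5 - 32.8657*l^4 + 27.1216*l^3 + 1.5189*l^2 - 7.4714*l - 1.365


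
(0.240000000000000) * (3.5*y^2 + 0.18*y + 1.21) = 0.84*y^2 + 0.0432*y + 0.2904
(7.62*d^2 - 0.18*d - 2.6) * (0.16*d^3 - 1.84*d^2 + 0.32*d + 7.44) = 1.2192*d^5 - 14.0496*d^4 + 2.3536*d^3 + 61.4192*d^2 - 2.1712*d - 19.344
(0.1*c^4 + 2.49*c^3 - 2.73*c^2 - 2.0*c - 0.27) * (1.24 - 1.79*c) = -0.179*c^5 - 4.3331*c^4 + 7.9743*c^3 + 0.1948*c^2 - 1.9967*c - 0.3348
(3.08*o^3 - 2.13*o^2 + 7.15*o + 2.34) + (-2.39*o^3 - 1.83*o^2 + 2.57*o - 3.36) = 0.69*o^3 - 3.96*o^2 + 9.72*o - 1.02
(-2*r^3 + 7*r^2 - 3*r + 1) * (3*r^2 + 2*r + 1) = -6*r^5 + 17*r^4 + 3*r^3 + 4*r^2 - r + 1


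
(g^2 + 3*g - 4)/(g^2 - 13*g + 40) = (g^2 + 3*g - 4)/(g^2 - 13*g + 40)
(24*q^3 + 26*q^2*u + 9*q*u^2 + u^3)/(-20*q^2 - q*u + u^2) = (-6*q^2 - 5*q*u - u^2)/(5*q - u)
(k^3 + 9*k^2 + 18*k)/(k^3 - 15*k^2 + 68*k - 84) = k*(k^2 + 9*k + 18)/(k^3 - 15*k^2 + 68*k - 84)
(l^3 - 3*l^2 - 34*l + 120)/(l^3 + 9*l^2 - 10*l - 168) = (l - 5)/(l + 7)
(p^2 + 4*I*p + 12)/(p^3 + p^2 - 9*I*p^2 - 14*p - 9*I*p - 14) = (p + 6*I)/(p^2 + p*(1 - 7*I) - 7*I)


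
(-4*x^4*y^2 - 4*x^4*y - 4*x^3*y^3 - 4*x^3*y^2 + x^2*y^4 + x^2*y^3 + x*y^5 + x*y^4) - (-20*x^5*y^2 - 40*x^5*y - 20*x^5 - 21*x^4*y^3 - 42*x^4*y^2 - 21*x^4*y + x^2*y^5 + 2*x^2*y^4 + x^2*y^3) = 20*x^5*y^2 + 40*x^5*y + 20*x^5 + 21*x^4*y^3 + 38*x^4*y^2 + 17*x^4*y - 4*x^3*y^3 - 4*x^3*y^2 - x^2*y^5 - x^2*y^4 + x*y^5 + x*y^4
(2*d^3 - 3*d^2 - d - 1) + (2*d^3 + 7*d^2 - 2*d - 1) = 4*d^3 + 4*d^2 - 3*d - 2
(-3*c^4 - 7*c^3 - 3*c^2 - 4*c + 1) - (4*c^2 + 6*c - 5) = -3*c^4 - 7*c^3 - 7*c^2 - 10*c + 6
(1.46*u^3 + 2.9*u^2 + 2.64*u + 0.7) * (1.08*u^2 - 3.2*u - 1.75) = 1.5768*u^5 - 1.54*u^4 - 8.9838*u^3 - 12.767*u^2 - 6.86*u - 1.225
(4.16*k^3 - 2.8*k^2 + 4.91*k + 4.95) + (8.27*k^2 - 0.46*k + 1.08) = 4.16*k^3 + 5.47*k^2 + 4.45*k + 6.03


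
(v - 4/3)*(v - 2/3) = v^2 - 2*v + 8/9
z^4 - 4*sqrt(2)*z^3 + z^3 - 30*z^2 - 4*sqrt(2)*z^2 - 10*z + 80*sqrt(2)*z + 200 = (z - 4)*(z + 5)*(z - 5*sqrt(2))*(z + sqrt(2))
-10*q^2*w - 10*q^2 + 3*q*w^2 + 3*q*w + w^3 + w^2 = (-2*q + w)*(5*q + w)*(w + 1)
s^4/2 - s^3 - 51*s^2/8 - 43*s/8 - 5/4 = (s/2 + 1)*(s - 5)*(s + 1/2)^2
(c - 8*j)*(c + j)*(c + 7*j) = c^3 - 57*c*j^2 - 56*j^3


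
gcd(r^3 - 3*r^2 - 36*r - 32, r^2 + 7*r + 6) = r + 1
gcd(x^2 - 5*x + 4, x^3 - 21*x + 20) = x^2 - 5*x + 4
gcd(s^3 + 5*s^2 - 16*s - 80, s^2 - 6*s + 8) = s - 4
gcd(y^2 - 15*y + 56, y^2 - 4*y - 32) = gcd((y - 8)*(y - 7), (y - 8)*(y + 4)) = y - 8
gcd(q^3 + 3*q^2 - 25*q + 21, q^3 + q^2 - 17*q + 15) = q^2 - 4*q + 3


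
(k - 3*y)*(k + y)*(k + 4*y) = k^3 + 2*k^2*y - 11*k*y^2 - 12*y^3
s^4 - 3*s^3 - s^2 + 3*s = s*(s - 3)*(s - 1)*(s + 1)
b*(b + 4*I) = b^2 + 4*I*b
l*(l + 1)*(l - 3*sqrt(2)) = l^3 - 3*sqrt(2)*l^2 + l^2 - 3*sqrt(2)*l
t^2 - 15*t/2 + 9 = (t - 6)*(t - 3/2)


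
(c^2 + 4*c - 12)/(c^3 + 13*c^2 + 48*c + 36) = (c - 2)/(c^2 + 7*c + 6)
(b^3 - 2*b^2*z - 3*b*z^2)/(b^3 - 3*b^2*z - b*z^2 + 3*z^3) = b/(b - z)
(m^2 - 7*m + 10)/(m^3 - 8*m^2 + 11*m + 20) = (m - 2)/(m^2 - 3*m - 4)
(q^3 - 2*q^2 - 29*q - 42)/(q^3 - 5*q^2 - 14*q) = (q + 3)/q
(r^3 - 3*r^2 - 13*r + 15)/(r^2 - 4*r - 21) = (r^2 - 6*r + 5)/(r - 7)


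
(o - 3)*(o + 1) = o^2 - 2*o - 3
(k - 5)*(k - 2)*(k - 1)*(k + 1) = k^4 - 7*k^3 + 9*k^2 + 7*k - 10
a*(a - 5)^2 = a^3 - 10*a^2 + 25*a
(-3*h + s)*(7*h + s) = -21*h^2 + 4*h*s + s^2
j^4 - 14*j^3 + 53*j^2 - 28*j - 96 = (j - 8)*(j - 4)*(j - 3)*(j + 1)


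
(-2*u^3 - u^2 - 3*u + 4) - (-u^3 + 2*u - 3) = -u^3 - u^2 - 5*u + 7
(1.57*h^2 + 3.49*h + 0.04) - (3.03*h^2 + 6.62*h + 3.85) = -1.46*h^2 - 3.13*h - 3.81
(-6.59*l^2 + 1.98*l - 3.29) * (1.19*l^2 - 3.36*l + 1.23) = -7.8421*l^4 + 24.4986*l^3 - 18.6736*l^2 + 13.4898*l - 4.0467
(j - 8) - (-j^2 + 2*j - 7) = j^2 - j - 1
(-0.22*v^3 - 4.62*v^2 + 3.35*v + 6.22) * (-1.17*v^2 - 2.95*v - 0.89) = 0.2574*v^5 + 6.0544*v^4 + 9.9053*v^3 - 13.0481*v^2 - 21.3305*v - 5.5358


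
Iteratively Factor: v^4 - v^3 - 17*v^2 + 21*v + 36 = (v + 4)*(v^3 - 5*v^2 + 3*v + 9) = (v - 3)*(v + 4)*(v^2 - 2*v - 3) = (v - 3)^2*(v + 4)*(v + 1)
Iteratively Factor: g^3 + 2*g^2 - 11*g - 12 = (g + 1)*(g^2 + g - 12) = (g + 1)*(g + 4)*(g - 3)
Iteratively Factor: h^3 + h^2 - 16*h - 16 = (h + 4)*(h^2 - 3*h - 4) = (h + 1)*(h + 4)*(h - 4)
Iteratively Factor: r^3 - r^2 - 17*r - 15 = (r + 1)*(r^2 - 2*r - 15) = (r - 5)*(r + 1)*(r + 3)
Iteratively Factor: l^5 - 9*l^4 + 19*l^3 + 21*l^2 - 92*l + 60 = (l - 5)*(l^4 - 4*l^3 - l^2 + 16*l - 12) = (l - 5)*(l - 2)*(l^3 - 2*l^2 - 5*l + 6) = (l - 5)*(l - 2)*(l - 1)*(l^2 - l - 6) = (l - 5)*(l - 2)*(l - 1)*(l + 2)*(l - 3)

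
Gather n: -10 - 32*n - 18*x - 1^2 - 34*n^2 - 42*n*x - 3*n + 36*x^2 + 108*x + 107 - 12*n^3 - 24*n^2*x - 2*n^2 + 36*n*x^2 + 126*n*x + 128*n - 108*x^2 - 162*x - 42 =-12*n^3 + n^2*(-24*x - 36) + n*(36*x^2 + 84*x + 93) - 72*x^2 - 72*x + 54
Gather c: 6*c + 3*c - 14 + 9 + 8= 9*c + 3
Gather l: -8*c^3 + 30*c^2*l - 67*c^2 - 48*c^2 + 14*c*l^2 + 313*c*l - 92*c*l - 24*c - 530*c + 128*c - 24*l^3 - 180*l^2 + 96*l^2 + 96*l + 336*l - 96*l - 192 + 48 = -8*c^3 - 115*c^2 - 426*c - 24*l^3 + l^2*(14*c - 84) + l*(30*c^2 + 221*c + 336) - 144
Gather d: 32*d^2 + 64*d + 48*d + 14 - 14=32*d^2 + 112*d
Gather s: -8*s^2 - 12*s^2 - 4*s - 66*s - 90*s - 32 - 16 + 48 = -20*s^2 - 160*s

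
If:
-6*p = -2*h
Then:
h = 3*p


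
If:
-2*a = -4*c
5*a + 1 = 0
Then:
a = -1/5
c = -1/10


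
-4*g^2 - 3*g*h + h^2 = (-4*g + h)*(g + h)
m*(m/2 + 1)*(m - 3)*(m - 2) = m^4/2 - 3*m^3/2 - 2*m^2 + 6*m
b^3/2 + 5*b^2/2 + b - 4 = (b/2 + 1)*(b - 1)*(b + 4)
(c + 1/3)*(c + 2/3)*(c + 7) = c^3 + 8*c^2 + 65*c/9 + 14/9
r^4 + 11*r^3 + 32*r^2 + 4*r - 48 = (r - 1)*(r + 2)*(r + 4)*(r + 6)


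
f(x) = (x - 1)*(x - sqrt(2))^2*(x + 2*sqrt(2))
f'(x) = (x - 1)*(x - sqrt(2))^2 + (x - 1)*(x + 2*sqrt(2))*(2*x - 2*sqrt(2)) + (x - sqrt(2))^2*(x + 2*sqrt(2)) = 4*x^3 - 3*x^2 - 12*x + 4*sqrt(2) + 6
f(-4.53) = 332.48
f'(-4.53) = -367.38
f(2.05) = 2.07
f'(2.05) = 8.91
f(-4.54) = 336.17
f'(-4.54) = -370.00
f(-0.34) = -10.26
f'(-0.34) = 15.23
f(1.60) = 0.09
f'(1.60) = 1.16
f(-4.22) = 230.59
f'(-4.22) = -291.73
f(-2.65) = -10.76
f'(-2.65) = -52.05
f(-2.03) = -28.70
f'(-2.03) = -9.81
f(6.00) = 928.28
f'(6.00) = 695.66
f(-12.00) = 21454.46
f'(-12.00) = -7188.34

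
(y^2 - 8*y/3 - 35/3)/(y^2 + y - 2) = (y^2 - 8*y/3 - 35/3)/(y^2 + y - 2)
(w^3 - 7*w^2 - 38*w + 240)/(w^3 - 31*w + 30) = (w - 8)/(w - 1)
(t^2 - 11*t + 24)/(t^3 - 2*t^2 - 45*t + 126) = (t - 8)/(t^2 + t - 42)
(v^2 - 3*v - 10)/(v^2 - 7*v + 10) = (v + 2)/(v - 2)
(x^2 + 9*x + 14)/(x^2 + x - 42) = (x + 2)/(x - 6)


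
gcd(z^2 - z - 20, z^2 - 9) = 1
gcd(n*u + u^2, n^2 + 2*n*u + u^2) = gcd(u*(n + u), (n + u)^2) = n + u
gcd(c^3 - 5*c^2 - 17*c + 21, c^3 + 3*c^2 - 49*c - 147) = c^2 - 4*c - 21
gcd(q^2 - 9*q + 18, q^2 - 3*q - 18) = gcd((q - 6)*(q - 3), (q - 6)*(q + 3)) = q - 6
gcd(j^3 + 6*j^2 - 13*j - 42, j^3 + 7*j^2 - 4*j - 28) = j^2 + 9*j + 14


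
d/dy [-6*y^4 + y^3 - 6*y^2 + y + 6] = -24*y^3 + 3*y^2 - 12*y + 1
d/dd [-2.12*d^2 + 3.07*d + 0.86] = 3.07 - 4.24*d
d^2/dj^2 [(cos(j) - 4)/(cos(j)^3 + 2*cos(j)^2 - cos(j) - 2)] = (14*sin(j)^4*cos(j) + 50*sin(j)^4 - 150*sin(j)^2*cos(j) - 107*sin(j)^2 - 18*cos(j)^5 - 5*cos(j)*cos(3*j) + 94*cos(j) - 10*cos(3*j) + 101)/((cos(j) + 2)^3*sin(j)^4)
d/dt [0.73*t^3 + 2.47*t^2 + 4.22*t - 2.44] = 2.19*t^2 + 4.94*t + 4.22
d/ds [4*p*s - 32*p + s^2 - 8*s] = 4*p + 2*s - 8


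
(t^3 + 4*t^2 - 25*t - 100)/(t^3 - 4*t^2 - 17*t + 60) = (t + 5)/(t - 3)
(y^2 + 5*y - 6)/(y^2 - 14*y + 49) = (y^2 + 5*y - 6)/(y^2 - 14*y + 49)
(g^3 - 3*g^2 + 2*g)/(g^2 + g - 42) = g*(g^2 - 3*g + 2)/(g^2 + g - 42)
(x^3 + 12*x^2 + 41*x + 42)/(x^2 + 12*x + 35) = (x^2 + 5*x + 6)/(x + 5)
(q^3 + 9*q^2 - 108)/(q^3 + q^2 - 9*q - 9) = (q^2 + 12*q + 36)/(q^2 + 4*q + 3)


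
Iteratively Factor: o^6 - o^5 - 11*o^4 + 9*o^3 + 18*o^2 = (o)*(o^5 - o^4 - 11*o^3 + 9*o^2 + 18*o) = o*(o - 2)*(o^4 + o^3 - 9*o^2 - 9*o) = o*(o - 2)*(o + 1)*(o^3 - 9*o) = o*(o - 3)*(o - 2)*(o + 1)*(o^2 + 3*o) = o*(o - 3)*(o - 2)*(o + 1)*(o + 3)*(o)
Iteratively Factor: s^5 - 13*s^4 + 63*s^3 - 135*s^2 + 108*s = (s - 3)*(s^4 - 10*s^3 + 33*s^2 - 36*s) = (s - 4)*(s - 3)*(s^3 - 6*s^2 + 9*s) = (s - 4)*(s - 3)^2*(s^2 - 3*s) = s*(s - 4)*(s - 3)^2*(s - 3)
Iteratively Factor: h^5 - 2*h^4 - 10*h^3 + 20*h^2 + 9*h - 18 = (h + 3)*(h^4 - 5*h^3 + 5*h^2 + 5*h - 6) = (h + 1)*(h + 3)*(h^3 - 6*h^2 + 11*h - 6) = (h - 1)*(h + 1)*(h + 3)*(h^2 - 5*h + 6) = (h - 2)*(h - 1)*(h + 1)*(h + 3)*(h - 3)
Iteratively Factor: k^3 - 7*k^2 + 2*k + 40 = (k + 2)*(k^2 - 9*k + 20) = (k - 5)*(k + 2)*(k - 4)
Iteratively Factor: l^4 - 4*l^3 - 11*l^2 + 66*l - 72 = (l - 2)*(l^3 - 2*l^2 - 15*l + 36) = (l - 2)*(l + 4)*(l^2 - 6*l + 9) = (l - 3)*(l - 2)*(l + 4)*(l - 3)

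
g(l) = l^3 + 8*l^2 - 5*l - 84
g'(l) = 3*l^2 + 16*l - 5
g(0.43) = -84.59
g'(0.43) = 2.43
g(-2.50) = -37.12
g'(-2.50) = -26.25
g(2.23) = -44.28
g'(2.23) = 45.60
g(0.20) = -84.67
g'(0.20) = -1.68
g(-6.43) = 13.06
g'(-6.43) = 16.15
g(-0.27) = -82.09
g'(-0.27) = -9.10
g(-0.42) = -80.56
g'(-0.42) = -11.19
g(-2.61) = -34.23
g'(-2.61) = -26.32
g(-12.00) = -600.00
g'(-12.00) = 235.00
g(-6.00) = 18.00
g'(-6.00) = 7.00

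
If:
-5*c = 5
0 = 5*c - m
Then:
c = -1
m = -5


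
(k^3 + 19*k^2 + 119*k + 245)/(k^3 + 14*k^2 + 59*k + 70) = (k + 7)/(k + 2)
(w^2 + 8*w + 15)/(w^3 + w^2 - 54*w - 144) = (w + 5)/(w^2 - 2*w - 48)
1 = 1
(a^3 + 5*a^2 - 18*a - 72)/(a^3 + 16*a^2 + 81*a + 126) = (a - 4)/(a + 7)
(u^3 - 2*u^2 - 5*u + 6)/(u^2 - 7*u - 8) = (-u^3 + 2*u^2 + 5*u - 6)/(-u^2 + 7*u + 8)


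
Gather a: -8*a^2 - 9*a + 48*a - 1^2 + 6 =-8*a^2 + 39*a + 5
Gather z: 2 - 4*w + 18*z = -4*w + 18*z + 2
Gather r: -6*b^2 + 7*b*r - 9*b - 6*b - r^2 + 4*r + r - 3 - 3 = -6*b^2 - 15*b - r^2 + r*(7*b + 5) - 6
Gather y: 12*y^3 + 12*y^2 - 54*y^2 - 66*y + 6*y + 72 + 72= 12*y^3 - 42*y^2 - 60*y + 144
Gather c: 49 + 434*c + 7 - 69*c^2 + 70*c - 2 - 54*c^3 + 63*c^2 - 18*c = -54*c^3 - 6*c^2 + 486*c + 54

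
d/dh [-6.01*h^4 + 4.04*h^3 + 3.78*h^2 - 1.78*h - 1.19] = -24.04*h^3 + 12.12*h^2 + 7.56*h - 1.78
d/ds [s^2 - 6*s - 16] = 2*s - 6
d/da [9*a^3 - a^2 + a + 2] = 27*a^2 - 2*a + 1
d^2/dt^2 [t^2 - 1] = 2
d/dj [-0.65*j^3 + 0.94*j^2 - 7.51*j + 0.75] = -1.95*j^2 + 1.88*j - 7.51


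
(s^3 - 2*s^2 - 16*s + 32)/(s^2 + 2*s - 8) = s - 4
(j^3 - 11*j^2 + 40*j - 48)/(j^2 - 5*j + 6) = (j^2 - 8*j + 16)/(j - 2)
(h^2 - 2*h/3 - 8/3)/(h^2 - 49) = (3*h^2 - 2*h - 8)/(3*(h^2 - 49))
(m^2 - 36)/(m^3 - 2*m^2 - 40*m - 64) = (36 - m^2)/(-m^3 + 2*m^2 + 40*m + 64)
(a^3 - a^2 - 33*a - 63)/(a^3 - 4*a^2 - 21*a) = (a + 3)/a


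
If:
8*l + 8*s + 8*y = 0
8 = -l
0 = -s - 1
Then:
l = -8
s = -1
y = 9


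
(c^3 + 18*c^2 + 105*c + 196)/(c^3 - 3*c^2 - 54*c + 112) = (c^2 + 11*c + 28)/(c^2 - 10*c + 16)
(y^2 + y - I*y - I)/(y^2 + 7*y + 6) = (y - I)/(y + 6)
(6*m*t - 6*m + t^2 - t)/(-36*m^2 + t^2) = (t - 1)/(-6*m + t)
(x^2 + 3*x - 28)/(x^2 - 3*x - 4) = (x + 7)/(x + 1)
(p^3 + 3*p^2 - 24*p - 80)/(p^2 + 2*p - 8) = (p^2 - p - 20)/(p - 2)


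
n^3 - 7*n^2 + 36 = (n - 6)*(n - 3)*(n + 2)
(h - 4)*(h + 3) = h^2 - h - 12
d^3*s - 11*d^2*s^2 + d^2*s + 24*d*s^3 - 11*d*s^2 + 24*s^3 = (d - 8*s)*(d - 3*s)*(d*s + s)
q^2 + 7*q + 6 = (q + 1)*(q + 6)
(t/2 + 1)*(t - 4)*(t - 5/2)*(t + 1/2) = t^4/2 - 2*t^3 - 21*t^2/8 + 37*t/4 + 5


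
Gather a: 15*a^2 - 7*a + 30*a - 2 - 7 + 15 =15*a^2 + 23*a + 6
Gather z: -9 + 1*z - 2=z - 11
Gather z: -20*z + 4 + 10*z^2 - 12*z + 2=10*z^2 - 32*z + 6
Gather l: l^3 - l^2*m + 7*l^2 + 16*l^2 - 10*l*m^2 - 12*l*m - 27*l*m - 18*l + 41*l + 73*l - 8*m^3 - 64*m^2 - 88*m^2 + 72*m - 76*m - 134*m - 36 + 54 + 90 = l^3 + l^2*(23 - m) + l*(-10*m^2 - 39*m + 96) - 8*m^3 - 152*m^2 - 138*m + 108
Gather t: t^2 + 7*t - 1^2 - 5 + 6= t^2 + 7*t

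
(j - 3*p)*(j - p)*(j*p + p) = j^3*p - 4*j^2*p^2 + j^2*p + 3*j*p^3 - 4*j*p^2 + 3*p^3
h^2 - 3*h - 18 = (h - 6)*(h + 3)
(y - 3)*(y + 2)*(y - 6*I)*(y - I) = y^4 - y^3 - 7*I*y^3 - 12*y^2 + 7*I*y^2 + 6*y + 42*I*y + 36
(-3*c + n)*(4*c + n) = -12*c^2 + c*n + n^2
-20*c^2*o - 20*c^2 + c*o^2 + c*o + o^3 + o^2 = (-4*c + o)*(5*c + o)*(o + 1)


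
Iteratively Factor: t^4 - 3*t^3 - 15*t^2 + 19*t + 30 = (t + 1)*(t^3 - 4*t^2 - 11*t + 30) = (t - 2)*(t + 1)*(t^2 - 2*t - 15) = (t - 2)*(t + 1)*(t + 3)*(t - 5)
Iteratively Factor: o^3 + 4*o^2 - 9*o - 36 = (o + 4)*(o^2 - 9) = (o + 3)*(o + 4)*(o - 3)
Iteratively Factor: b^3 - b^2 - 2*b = (b + 1)*(b^2 - 2*b) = (b - 2)*(b + 1)*(b)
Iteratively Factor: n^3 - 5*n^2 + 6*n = (n)*(n^2 - 5*n + 6) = n*(n - 2)*(n - 3)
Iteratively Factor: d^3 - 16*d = (d + 4)*(d^2 - 4*d) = (d - 4)*(d + 4)*(d)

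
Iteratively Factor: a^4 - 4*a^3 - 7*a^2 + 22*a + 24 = (a - 3)*(a^3 - a^2 - 10*a - 8) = (a - 3)*(a + 2)*(a^2 - 3*a - 4) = (a - 3)*(a + 1)*(a + 2)*(a - 4)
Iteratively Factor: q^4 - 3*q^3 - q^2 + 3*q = (q)*(q^3 - 3*q^2 - q + 3) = q*(q - 1)*(q^2 - 2*q - 3) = q*(q - 3)*(q - 1)*(q + 1)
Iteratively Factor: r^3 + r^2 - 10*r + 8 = (r - 1)*(r^2 + 2*r - 8) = (r - 1)*(r + 4)*(r - 2)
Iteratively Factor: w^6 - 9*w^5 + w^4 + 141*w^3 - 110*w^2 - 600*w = (w - 5)*(w^5 - 4*w^4 - 19*w^3 + 46*w^2 + 120*w) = (w - 5)^2*(w^4 + w^3 - 14*w^2 - 24*w) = (w - 5)^2*(w + 3)*(w^3 - 2*w^2 - 8*w) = (w - 5)^2*(w + 2)*(w + 3)*(w^2 - 4*w) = (w - 5)^2*(w - 4)*(w + 2)*(w + 3)*(w)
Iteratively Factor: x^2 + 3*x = (x)*(x + 3)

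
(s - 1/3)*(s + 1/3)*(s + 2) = s^3 + 2*s^2 - s/9 - 2/9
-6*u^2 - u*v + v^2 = (-3*u + v)*(2*u + v)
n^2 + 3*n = n*(n + 3)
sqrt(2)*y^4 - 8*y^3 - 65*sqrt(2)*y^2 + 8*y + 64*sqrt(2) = (y - 1)*(y - 8*sqrt(2))*(y + 4*sqrt(2))*(sqrt(2)*y + sqrt(2))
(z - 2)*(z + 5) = z^2 + 3*z - 10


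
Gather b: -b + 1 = 1 - b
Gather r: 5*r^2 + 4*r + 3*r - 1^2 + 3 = 5*r^2 + 7*r + 2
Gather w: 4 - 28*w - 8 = -28*w - 4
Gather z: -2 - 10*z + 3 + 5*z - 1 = -5*z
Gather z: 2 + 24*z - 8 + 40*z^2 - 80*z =40*z^2 - 56*z - 6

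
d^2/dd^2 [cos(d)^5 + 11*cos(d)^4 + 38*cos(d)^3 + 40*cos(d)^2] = -25*cos(d)^5 - 176*cos(d)^4 - 322*cos(d)^3 - 28*cos(d)^2 + 228*cos(d) + 80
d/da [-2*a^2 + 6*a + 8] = 6 - 4*a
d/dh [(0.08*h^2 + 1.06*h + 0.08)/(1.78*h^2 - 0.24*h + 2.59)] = (-1.906*h^2 + 0.1296*h + 2.7646)/(3.1684*h^4 - 0.8544*h^3 + 9.278*h^2 - 1.2432*h + 6.7081)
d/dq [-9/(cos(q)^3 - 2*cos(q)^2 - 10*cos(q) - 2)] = 9*(-3*cos(q)^2 + 4*cos(q) + 10)*sin(q)/(-cos(q)^3 + 2*cos(q)^2 + 10*cos(q) + 2)^2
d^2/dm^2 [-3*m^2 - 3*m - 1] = -6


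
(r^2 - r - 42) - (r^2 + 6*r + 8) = -7*r - 50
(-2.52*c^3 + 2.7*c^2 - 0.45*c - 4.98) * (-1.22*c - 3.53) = 3.0744*c^4 + 5.6016*c^3 - 8.982*c^2 + 7.6641*c + 17.5794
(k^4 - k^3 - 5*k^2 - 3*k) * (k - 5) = k^5 - 6*k^4 + 22*k^2 + 15*k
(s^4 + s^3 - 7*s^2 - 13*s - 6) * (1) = s^4 + s^3 - 7*s^2 - 13*s - 6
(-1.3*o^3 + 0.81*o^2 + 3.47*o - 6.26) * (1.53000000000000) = -1.989*o^3 + 1.2393*o^2 + 5.3091*o - 9.5778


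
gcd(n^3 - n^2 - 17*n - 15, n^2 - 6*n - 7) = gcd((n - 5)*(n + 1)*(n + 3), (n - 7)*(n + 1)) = n + 1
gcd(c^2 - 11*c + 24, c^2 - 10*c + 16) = c - 8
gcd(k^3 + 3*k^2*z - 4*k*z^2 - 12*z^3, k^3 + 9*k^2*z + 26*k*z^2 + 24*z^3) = k^2 + 5*k*z + 6*z^2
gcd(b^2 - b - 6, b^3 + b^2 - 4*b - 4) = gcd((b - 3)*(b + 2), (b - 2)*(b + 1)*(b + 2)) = b + 2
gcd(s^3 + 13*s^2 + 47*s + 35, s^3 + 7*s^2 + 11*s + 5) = s^2 + 6*s + 5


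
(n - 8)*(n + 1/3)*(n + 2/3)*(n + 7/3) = n^4 - 14*n^3/3 - 217*n^2/9 - 538*n/27 - 112/27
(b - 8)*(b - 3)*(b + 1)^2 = b^4 - 9*b^3 + 3*b^2 + 37*b + 24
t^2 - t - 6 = (t - 3)*(t + 2)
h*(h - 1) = h^2 - h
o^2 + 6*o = o*(o + 6)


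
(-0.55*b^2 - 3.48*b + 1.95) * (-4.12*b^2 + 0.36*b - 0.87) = 2.266*b^4 + 14.1396*b^3 - 8.8083*b^2 + 3.7296*b - 1.6965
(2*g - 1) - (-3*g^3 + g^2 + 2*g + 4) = 3*g^3 - g^2 - 5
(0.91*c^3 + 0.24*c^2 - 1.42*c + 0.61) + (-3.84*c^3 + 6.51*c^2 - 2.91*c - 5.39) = -2.93*c^3 + 6.75*c^2 - 4.33*c - 4.78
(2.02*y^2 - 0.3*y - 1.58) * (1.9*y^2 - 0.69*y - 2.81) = 3.838*y^4 - 1.9638*y^3 - 8.4712*y^2 + 1.9332*y + 4.4398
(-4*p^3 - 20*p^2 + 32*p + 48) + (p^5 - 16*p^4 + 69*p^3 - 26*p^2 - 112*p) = p^5 - 16*p^4 + 65*p^3 - 46*p^2 - 80*p + 48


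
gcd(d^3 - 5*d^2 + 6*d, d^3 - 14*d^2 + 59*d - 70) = d - 2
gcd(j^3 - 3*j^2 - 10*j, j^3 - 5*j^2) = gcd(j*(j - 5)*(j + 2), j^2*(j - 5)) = j^2 - 5*j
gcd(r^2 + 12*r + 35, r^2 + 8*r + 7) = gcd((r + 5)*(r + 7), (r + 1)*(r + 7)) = r + 7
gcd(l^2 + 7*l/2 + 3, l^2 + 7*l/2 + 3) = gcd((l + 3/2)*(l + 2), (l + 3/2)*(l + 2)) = l^2 + 7*l/2 + 3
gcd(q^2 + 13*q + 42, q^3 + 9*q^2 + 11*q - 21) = q + 7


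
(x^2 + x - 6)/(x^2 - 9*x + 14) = (x + 3)/(x - 7)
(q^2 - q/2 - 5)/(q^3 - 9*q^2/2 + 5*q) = (q + 2)/(q*(q - 2))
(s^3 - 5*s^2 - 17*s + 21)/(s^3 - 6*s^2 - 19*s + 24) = (s - 7)/(s - 8)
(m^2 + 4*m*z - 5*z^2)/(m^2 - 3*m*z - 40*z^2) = (-m + z)/(-m + 8*z)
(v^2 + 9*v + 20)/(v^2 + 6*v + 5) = (v + 4)/(v + 1)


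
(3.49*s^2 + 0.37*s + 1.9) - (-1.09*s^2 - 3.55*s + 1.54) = 4.58*s^2 + 3.92*s + 0.36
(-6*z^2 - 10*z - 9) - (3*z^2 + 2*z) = -9*z^2 - 12*z - 9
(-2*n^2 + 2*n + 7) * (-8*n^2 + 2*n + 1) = 16*n^4 - 20*n^3 - 54*n^2 + 16*n + 7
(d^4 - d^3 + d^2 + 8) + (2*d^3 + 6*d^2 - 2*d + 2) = d^4 + d^3 + 7*d^2 - 2*d + 10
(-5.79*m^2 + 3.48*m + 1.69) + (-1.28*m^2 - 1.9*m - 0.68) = -7.07*m^2 + 1.58*m + 1.01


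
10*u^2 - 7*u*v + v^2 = (-5*u + v)*(-2*u + v)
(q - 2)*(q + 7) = q^2 + 5*q - 14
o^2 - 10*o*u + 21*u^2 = (o - 7*u)*(o - 3*u)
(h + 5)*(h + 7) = h^2 + 12*h + 35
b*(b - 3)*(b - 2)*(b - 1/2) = b^4 - 11*b^3/2 + 17*b^2/2 - 3*b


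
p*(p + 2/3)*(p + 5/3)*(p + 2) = p^4 + 13*p^3/3 + 52*p^2/9 + 20*p/9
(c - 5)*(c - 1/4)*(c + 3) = c^3 - 9*c^2/4 - 29*c/2 + 15/4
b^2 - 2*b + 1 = (b - 1)^2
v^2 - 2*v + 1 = (v - 1)^2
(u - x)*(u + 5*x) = u^2 + 4*u*x - 5*x^2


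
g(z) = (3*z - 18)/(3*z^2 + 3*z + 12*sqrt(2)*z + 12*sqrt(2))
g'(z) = (3*z - 18)*(-6*z - 12*sqrt(2) - 3)/(3*z^2 + 3*z + 12*sqrt(2)*z + 12*sqrt(2))^2 + 3/(3*z^2 + 3*z + 12*sqrt(2)*z + 12*sqrt(2))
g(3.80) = -0.05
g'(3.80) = 0.04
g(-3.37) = 1.73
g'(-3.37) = -0.21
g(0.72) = -0.48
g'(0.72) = 0.45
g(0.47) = -0.61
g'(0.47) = 0.63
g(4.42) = -0.03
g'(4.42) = 0.03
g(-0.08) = -1.19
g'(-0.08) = 1.70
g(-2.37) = 1.86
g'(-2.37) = 0.57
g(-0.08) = -1.19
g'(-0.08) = 1.70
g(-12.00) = -0.26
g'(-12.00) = -0.05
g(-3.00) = 1.69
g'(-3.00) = 0.02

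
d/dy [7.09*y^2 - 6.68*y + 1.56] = 14.18*y - 6.68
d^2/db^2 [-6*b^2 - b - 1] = -12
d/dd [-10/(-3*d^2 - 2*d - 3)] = 20*(-3*d - 1)/(3*d^2 + 2*d + 3)^2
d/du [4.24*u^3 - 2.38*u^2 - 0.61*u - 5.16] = 12.72*u^2 - 4.76*u - 0.61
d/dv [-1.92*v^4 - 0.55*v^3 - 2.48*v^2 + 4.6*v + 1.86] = -7.68*v^3 - 1.65*v^2 - 4.96*v + 4.6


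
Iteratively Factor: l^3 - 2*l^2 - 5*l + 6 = (l - 1)*(l^2 - l - 6) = (l - 3)*(l - 1)*(l + 2)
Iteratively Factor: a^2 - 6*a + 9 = (a - 3)*(a - 3)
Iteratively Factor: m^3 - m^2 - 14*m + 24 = (m - 3)*(m^2 + 2*m - 8) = (m - 3)*(m + 4)*(m - 2)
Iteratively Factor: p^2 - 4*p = (p - 4)*(p)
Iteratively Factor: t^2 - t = (t)*(t - 1)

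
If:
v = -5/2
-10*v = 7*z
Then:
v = -5/2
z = 25/7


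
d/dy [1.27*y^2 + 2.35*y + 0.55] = 2.54*y + 2.35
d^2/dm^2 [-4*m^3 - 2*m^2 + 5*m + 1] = -24*m - 4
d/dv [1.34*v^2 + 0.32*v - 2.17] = 2.68*v + 0.32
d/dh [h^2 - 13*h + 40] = 2*h - 13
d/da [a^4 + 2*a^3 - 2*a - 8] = 4*a^3 + 6*a^2 - 2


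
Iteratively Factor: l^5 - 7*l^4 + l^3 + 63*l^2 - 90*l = (l - 3)*(l^4 - 4*l^3 - 11*l^2 + 30*l) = (l - 3)*(l + 3)*(l^3 - 7*l^2 + 10*l) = (l - 3)*(l - 2)*(l + 3)*(l^2 - 5*l) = (l - 5)*(l - 3)*(l - 2)*(l + 3)*(l)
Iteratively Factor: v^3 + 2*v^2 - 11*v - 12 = (v - 3)*(v^2 + 5*v + 4) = (v - 3)*(v + 4)*(v + 1)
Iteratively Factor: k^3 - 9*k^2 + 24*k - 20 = (k - 2)*(k^2 - 7*k + 10) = (k - 5)*(k - 2)*(k - 2)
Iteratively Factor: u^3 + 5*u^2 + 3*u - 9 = (u + 3)*(u^2 + 2*u - 3) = (u - 1)*(u + 3)*(u + 3)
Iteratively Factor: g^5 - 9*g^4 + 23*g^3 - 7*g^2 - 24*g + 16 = (g - 1)*(g^4 - 8*g^3 + 15*g^2 + 8*g - 16) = (g - 1)*(g + 1)*(g^3 - 9*g^2 + 24*g - 16) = (g - 1)^2*(g + 1)*(g^2 - 8*g + 16) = (g - 4)*(g - 1)^2*(g + 1)*(g - 4)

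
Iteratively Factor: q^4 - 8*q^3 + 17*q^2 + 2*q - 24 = (q - 3)*(q^3 - 5*q^2 + 2*q + 8) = (q - 3)*(q + 1)*(q^2 - 6*q + 8) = (q - 4)*(q - 3)*(q + 1)*(q - 2)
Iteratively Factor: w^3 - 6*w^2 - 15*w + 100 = (w - 5)*(w^2 - w - 20) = (w - 5)*(w + 4)*(w - 5)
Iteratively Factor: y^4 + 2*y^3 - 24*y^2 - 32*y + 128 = (y + 4)*(y^3 - 2*y^2 - 16*y + 32) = (y + 4)^2*(y^2 - 6*y + 8) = (y - 2)*(y + 4)^2*(y - 4)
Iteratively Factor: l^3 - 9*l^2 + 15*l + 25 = (l - 5)*(l^2 - 4*l - 5) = (l - 5)*(l + 1)*(l - 5)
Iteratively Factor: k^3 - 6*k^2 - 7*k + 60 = (k + 3)*(k^2 - 9*k + 20) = (k - 4)*(k + 3)*(k - 5)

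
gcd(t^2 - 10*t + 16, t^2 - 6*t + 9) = 1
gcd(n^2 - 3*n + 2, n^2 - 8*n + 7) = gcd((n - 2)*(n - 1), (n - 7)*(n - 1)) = n - 1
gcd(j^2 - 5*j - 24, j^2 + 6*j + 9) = j + 3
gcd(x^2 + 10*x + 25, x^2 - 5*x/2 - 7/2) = 1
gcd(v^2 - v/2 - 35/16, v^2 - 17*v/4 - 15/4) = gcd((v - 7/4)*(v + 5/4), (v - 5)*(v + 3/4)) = 1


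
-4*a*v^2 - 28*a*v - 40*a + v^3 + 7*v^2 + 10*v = (-4*a + v)*(v + 2)*(v + 5)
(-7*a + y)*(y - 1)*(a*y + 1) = -7*a^2*y^2 + 7*a^2*y + a*y^3 - a*y^2 - 7*a*y + 7*a + y^2 - y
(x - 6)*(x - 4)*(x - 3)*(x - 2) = x^4 - 15*x^3 + 80*x^2 - 180*x + 144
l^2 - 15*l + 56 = (l - 8)*(l - 7)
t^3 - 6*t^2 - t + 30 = (t - 5)*(t - 3)*(t + 2)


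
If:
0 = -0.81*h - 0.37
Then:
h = -0.46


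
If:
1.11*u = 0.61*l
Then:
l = 1.81967213114754*u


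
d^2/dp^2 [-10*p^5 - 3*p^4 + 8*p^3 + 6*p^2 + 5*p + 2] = -200*p^3 - 36*p^2 + 48*p + 12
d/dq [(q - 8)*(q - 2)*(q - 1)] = 3*q^2 - 22*q + 26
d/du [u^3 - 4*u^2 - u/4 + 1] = 3*u^2 - 8*u - 1/4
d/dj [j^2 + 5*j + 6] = 2*j + 5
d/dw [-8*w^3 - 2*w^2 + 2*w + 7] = -24*w^2 - 4*w + 2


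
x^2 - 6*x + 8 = (x - 4)*(x - 2)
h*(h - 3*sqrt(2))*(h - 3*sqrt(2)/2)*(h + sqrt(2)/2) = h^4 - 4*sqrt(2)*h^3 + 9*h^2/2 + 9*sqrt(2)*h/2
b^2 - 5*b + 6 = (b - 3)*(b - 2)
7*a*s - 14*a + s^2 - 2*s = (7*a + s)*(s - 2)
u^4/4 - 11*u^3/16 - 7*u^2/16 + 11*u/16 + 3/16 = (u/4 + 1/4)*(u - 3)*(u - 1)*(u + 1/4)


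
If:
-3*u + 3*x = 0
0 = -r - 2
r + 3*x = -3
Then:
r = -2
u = -1/3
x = -1/3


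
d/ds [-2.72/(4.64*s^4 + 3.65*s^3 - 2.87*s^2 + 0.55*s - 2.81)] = (50.4832*s^3 + 29.784*s^2 - 15.6128*s + 1.496)/(4.64*s^4 + 3.65*s^3 - 2.87*s^2 + 0.55*s - 2.81)^2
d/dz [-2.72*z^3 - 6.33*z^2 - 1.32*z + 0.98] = -8.16*z^2 - 12.66*z - 1.32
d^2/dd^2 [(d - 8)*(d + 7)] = 2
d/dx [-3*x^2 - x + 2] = -6*x - 1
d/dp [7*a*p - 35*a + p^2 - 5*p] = 7*a + 2*p - 5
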